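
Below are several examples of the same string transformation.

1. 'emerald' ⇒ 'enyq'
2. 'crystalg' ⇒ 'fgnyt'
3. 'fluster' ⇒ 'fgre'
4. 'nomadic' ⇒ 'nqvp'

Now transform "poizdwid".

mqjvq

Each output is the input with this applied: shift every letter 13 places forward in the alphabet (wrapping around) — i.e. ROT13, then delete the first 3 characters.
Starting from "poizdwid": after the first operation, "cbvmqjvq"; after the second, "mqjvq".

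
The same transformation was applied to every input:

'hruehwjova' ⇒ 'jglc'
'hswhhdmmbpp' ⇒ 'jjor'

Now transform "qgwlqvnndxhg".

Looking at the pairs, the operation is to shift every letter 2 places forward in the alphabet (wrapping around), then keep one character in every 3, starting at position 1 (positions 1st, 4th, 7th, ...).
So "qgwlqvnndxhg" becomes "snpz".

snpz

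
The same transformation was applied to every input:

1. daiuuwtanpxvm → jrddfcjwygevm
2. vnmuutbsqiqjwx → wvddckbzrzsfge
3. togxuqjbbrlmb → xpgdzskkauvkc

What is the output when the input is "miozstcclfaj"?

rxibclluojsv

In each case the input is transformed by: shift every letter 9 places forward in the alphabet (wrapping around), then move the first character to the end.
Starting from "miozstcclfaj": after the first operation, "vrxibclluojs"; after the second, "rxibclluojsv".
(Check on "vnmuutbsqiqjwx": → "ewvddckbzrzsfg" → "wvddckbzrzsfge" ✓)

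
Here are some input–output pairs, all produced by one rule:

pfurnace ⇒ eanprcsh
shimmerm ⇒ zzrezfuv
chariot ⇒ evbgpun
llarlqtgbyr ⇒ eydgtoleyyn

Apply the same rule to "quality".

yvgldhn

The rule is to shift every letter 13 places forward in the alphabet (wrapping around) — i.e. ROT13, then move the first 3 characters to the end (rotate left by 3).
"quality" → "dhnyvgl" → "yvgldhn".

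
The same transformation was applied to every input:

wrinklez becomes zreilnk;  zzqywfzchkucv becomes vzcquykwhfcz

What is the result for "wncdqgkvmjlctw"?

Each output is the input with this applied: take characters alternately from the front and the back (1st, last, 2nd, 2nd-last, ...), then delete the first character.
Doing the same to "wncdqgkvmjlctw": "wntccdlqjgmkv".

wntccdlqjgmkv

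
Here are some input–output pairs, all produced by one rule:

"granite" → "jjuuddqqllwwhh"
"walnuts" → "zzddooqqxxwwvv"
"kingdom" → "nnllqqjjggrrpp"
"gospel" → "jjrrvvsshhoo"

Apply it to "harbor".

The rule is to shift every letter 3 places forward in the alphabet (wrapping around), then double every character.
On "harbor": the first step gives "kdueru", and the second then gives "kkdduueerruu".

kkdduueerruu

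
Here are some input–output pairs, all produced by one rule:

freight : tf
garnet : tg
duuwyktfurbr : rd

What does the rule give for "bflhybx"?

The pattern: move the first character to the end, then keep only the last 2 characters.
Working it through for "bflhybx": intermediate "flhybxb", final "xb".

xb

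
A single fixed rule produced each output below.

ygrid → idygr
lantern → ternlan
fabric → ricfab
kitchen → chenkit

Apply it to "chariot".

riotcha

In each case the input is transformed by: move the first 3 characters to the end (rotate left by 3).
So "chariot" becomes "riotcha".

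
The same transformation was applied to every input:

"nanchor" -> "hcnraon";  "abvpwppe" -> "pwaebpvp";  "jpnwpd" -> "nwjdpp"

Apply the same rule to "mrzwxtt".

xwmtrtz

The rule is to take characters alternately from the front and the back (1st, last, 2nd, 2nd-last, ...), then move the last 2 characters to the front (rotate right by 2).
"mrzwxtt" → "xwmtrtz".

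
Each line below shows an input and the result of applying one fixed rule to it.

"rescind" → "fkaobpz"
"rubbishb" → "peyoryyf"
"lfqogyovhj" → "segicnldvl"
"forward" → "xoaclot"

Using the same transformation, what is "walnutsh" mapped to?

The rule is to move the last 3 characters to the front (rotate right by 3), then shift every letter 3 places backward in the alphabet (wrapping around).
Working it through for "walnutsh": intermediate "tshwalnu", final "qpetxikr".

qpetxikr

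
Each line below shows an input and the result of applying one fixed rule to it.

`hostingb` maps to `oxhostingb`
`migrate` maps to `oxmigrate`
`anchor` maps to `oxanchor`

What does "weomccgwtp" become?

The transformation: prepend "ox".
Doing the same to "weomccgwtp": "oxweomccgwtp".

oxweomccgwtp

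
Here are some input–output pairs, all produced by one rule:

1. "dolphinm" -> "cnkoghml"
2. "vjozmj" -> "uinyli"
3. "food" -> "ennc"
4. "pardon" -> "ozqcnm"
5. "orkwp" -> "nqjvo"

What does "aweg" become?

zvdf

The rule is to shift every letter 1 place backward in the alphabet (wrapping around).
On "aweg" that produces "zvdf".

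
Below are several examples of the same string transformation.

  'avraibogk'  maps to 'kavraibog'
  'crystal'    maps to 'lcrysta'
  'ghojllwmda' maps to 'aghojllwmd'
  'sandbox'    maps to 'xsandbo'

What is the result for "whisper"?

rwhispe

The rule is to move the last character to the front.
"whisper" → "rwhispe".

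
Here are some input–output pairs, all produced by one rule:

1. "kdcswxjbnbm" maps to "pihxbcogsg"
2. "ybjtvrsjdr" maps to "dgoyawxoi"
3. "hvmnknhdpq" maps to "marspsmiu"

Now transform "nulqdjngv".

szqviosl

The rule is to shift every letter 5 places forward in the alphabet (wrapping around), then delete the last character.
Working it through for "nulqdjngv": intermediate "szqviosla", final "szqviosl".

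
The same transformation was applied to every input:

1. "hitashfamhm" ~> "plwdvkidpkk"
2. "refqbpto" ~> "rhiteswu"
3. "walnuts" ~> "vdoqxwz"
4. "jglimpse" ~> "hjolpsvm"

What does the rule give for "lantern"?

qdqwhuo

The rule is to shift every letter 3 places forward in the alphabet (wrapping around), then swap the first and last characters.
On "lantern": the first step gives "odqwhuq", and the second then gives "qdqwhuo".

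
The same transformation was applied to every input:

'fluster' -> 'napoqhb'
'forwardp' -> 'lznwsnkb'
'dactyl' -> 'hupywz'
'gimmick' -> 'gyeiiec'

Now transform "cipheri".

The rule is to reverse the string, then shift every letter 4 places backward in the alphabet (wrapping around).
Applying both steps to "cipheri": "irehpic", then "enadley".

enadley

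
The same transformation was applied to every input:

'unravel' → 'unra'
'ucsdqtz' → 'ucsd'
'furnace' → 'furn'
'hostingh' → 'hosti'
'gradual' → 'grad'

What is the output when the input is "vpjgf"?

vp

In each case the input is transformed by: delete the last 3 characters.
So "vpjgf" becomes "vp".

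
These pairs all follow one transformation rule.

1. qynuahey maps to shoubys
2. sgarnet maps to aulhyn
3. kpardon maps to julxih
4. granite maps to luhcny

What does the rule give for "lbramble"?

Each output is the input with this applied: shift every letter 6 places backward in the alphabet (wrapping around), then delete the first character.
Working it through for "lbramble": intermediate "fvlugvfy", final "vlugvfy".

vlugvfy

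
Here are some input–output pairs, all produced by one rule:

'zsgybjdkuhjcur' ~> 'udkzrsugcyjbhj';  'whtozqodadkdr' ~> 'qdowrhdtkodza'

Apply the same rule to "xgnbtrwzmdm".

What's happening: take characters alternately from the front and the back (1st, last, 2nd, 2nd-last, ...), then move the last 3 characters to the front (rotate right by 3).
On "xgnbtrwzmdm": the first step gives "xmgdnmbztwr", and the second then gives "twrxmgdnmbz".

twrxmgdnmbz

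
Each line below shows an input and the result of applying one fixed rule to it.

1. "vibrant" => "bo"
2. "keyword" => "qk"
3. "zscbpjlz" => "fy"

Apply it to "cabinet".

ig

The transformation: shift every letter 6 places forward in the alphabet (wrapping around), then keep only the first 2 characters.
On "cabinet": the first step gives "ighotkz", and the second then gives "ig".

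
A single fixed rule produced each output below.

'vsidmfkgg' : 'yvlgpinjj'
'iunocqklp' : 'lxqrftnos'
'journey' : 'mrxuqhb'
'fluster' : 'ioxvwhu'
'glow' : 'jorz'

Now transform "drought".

gurxjkw

Looking at the pairs, the operation is to shift every letter 3 places forward in the alphabet (wrapping around).
"drought" → "gurxjkw".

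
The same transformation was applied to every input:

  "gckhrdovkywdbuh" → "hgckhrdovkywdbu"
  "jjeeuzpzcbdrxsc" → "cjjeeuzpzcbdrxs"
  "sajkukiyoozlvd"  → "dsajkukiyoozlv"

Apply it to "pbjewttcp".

ppbjewttc

The pattern: move the last character to the front.
So "pbjewttcp" becomes "ppbjewttc".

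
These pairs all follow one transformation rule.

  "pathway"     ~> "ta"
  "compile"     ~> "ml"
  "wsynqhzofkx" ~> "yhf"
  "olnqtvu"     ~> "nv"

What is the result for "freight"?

What's happening: keep one character in every 3, starting at position 3 (positions 3rd, 6th, 9th, ...).
Doing the same to "freight": "eh".

eh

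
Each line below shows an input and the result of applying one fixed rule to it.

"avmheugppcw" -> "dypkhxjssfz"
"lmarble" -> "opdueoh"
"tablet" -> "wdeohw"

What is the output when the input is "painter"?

In each case the input is transformed by: shift every letter 3 places forward in the alphabet (wrapping around).
Applying that to "painter" gives "sdlqwhu".

sdlqwhu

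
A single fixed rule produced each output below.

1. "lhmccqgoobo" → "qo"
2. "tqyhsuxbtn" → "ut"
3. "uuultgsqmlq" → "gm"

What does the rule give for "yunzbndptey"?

nt

Rule — keep one character in every 3, starting at position 3 (positions 3rd, 6th, 9th, ...), then delete the first character.
Starting from "yunzbndptey": after the first operation, "nnt"; after the second, "nt".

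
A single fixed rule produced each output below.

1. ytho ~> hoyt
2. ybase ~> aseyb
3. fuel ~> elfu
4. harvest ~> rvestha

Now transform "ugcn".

cnug

The rule is to move the first 2 characters to the end (rotate left by 2).
For "ugcn" the result is "cnug".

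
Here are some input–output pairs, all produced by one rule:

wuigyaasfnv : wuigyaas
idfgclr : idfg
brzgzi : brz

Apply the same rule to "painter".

pain

The pattern: delete the last 3 characters.
Applying that to "painter" gives "pain".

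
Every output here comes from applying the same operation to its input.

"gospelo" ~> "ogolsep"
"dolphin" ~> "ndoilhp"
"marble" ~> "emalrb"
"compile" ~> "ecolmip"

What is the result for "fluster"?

Looking at the pairs, the operation is to swap the first and last characters, then take characters alternately from the front and the back (1st, last, 2nd, 2nd-last, ...).
Working it through for "fluster": intermediate "rlustef", final "rfleuts".

rfleuts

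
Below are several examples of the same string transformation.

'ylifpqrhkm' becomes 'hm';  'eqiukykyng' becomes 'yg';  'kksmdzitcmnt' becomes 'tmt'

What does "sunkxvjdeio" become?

di

The pattern: keep every other character starting from the second (positions 2nd, 4th, 6th, ...), then delete the first 3 characters.
So "sunkxvjdeio" becomes "di".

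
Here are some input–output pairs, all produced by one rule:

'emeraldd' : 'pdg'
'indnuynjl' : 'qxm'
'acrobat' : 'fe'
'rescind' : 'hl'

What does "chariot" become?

The transformation: keep one character in every 3, starting at position 2 (positions 2nd, 5th, 8th, ...), then shift every letter 3 places forward in the alphabet (wrapping around).
Applying that to "chariot" gives "kl".

kl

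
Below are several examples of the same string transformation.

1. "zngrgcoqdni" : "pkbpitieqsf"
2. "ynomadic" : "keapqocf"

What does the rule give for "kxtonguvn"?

In each case the input is transformed by: move the last 2 characters to the front (rotate right by 2), then shift every letter 2 places forward in the alphabet (wrapping around).
"kxtonguvn" → "xpmzvqpiw".

xpmzvqpiw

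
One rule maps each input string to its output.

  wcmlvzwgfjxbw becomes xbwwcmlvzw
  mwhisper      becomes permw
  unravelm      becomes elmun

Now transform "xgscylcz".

lczxg

The transformation: move the last 3 characters to the front (rotate right by 3), then delete the last 3 characters.
For "xgscylcz", step one produces "lczxgscy"; step two turns that into "lczxg".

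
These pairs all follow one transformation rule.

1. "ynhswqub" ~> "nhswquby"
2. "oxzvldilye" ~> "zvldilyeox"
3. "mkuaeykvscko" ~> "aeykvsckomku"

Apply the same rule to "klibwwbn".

libwwbnk

Looking at the pairs, the operation is to swap the front and back halves of the string, then move the last 3 characters to the front (rotate right by 3).
Applying both steps to "klibwwbn": "wwbnklib", then "libwwbnk".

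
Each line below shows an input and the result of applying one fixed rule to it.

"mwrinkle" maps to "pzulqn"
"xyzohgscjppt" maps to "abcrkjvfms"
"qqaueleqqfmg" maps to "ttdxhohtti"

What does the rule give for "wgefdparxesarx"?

The rule is to delete the last 2 characters, then shift every letter 3 places forward in the alphabet (wrapping around).
On "wgefdparxesarx": the first step gives "wgefdparxesa", and the second then gives "zjhigsduahvd".

zjhigsduahvd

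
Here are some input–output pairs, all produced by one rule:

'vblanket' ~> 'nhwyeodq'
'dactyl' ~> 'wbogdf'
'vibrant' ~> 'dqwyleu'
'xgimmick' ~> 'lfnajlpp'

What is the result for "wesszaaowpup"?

sxszhvvcddrz

Each output is the input with this applied: shift every letter 3 places forward in the alphabet (wrapping around), then move the last 3 characters to the front (rotate right by 3).
Applying both steps to "wesszaaowpup": "zhvvcddrzsxs", then "sxszhvvcddrz".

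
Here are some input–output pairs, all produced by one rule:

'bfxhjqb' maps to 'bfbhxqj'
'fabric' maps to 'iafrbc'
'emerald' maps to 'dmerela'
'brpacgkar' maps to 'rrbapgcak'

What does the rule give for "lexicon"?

The transformation: swap each adjacent pair of characters (1↔2, 3↔4, ...), then move the last character to the front.
On "lexicon": the first step gives "elixocn", and the second then gives "nelixoc".

nelixoc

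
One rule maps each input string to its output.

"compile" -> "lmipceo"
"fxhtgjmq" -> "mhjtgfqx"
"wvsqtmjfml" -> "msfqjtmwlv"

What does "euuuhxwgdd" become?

duguwhxedu

In each case the input is transformed by: take characters alternately from the front and the back (1st, last, 2nd, 2nd-last, ...), then move the first 3 characters to the end (rotate left by 3).
So "euuuhxwgdd" becomes "duguwhxedu".
(Check on "compile": → "ceolmip" → "lmipceo" ✓)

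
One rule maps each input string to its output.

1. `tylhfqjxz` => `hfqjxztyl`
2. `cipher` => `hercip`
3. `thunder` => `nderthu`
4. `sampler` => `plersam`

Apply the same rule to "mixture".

Rule — move the first 3 characters to the end (rotate left by 3).
So "mixture" becomes "turemix".

turemix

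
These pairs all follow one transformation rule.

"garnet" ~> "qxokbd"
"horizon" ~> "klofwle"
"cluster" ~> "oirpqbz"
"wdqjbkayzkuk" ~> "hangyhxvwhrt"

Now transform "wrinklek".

hofkhibt

Looking at the pairs, the operation is to swap the first and last characters, then shift every letter 3 places backward in the alphabet (wrapping around).
On "wrinklek" that produces "hofkhibt".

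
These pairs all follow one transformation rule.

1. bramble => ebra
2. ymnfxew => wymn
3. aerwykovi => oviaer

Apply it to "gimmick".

kgim

The pattern: move the first 3 characters to the end (rotate left by 3), then delete the first 3 characters.
Working it through for "gimmick": intermediate "mickgim", final "kgim".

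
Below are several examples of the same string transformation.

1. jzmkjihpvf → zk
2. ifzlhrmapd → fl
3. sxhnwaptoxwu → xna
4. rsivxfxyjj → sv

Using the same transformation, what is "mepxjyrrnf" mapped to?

Rule — keep every other character starting from the second (positions 2nd, 4th, 6th, ...), then delete the last 3 characters.
For "mepxjyrrnf" the result is "ex".

ex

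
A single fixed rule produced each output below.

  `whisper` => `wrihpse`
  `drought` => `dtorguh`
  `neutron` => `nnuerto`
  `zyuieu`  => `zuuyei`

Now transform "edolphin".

The pattern: move the last character to the front, then swap each adjacent pair of characters (1↔2, 3↔4, ...).
For "edolphin", step one produces "nedolphi"; step two turns that into "enodplih".
(Check on "drought": → "tdrough" → "dtorguh" ✓)

enodplih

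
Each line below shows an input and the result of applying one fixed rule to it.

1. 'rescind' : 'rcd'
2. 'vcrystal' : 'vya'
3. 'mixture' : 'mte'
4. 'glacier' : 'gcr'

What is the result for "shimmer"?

The pattern: keep one character in every 3, starting at position 1 (positions 1st, 4th, 7th, ...).
On "shimmer" that produces "smr".

smr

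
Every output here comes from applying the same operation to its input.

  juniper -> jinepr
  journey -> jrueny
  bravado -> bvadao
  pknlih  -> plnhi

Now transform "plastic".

What's happening: swap each adjacent pair of characters (1↔2, 3↔4, ...), then delete the first character.
For "plastic", step one produces "lpsaitc"; step two turns that into "psaitc".

psaitc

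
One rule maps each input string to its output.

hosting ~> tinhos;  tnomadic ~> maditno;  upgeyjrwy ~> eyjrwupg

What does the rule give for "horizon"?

izohor

What's happening: delete the last character, then move the first 3 characters to the end (rotate left by 3).
On "horizon": the first step gives "horizo", and the second then gives "izohor".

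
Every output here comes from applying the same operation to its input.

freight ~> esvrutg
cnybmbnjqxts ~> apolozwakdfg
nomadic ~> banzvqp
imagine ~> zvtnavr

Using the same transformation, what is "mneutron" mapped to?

azhregab

In each case the input is transformed by: shift every letter 13 places forward in the alphabet (wrapping around) — i.e. ROT13, then swap each adjacent pair of characters (1↔2, 3↔4, ...).
Applying both steps to "mneutron": "zarhgeba", then "azhregab".
(Check on "freight": → "servtug" → "esvrutg" ✓)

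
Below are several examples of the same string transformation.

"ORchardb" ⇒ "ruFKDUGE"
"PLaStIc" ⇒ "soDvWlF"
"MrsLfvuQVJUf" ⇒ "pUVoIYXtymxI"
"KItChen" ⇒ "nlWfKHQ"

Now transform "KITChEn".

The rule is to flip the case of every letter, then shift every letter 3 places forward in the alphabet (wrapping around).
Starting from "KITChEn": after the first operation, "kitcHeN"; after the second, "nlwfKhQ".
(Check on "ORchardb": → "orCHARDB" → "ruFKDUGE" ✓)

nlwfKhQ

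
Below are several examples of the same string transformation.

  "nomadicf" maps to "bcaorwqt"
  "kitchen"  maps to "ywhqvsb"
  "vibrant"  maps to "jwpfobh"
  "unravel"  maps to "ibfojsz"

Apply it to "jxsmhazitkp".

Looking at the pairs, the operation is to shift every letter 12 places backward in the alphabet (wrapping around).
On "jxsmhazitkp" that produces "xlgavonwhyd".

xlgavonwhyd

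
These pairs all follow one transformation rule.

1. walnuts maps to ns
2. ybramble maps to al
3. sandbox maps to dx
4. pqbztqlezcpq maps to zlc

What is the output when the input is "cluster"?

Each output is the input with this applied: keep one character in every 3, starting at position 1 (positions 1st, 4th, 7th, ...), then delete the first character.
Starting from "cluster": after the first operation, "csr"; after the second, "sr".
(Check on "walnuts": → "wns" → "ns" ✓)

sr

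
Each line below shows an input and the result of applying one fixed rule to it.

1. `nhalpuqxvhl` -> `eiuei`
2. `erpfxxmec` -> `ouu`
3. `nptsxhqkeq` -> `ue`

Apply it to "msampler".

io

In each case the input is transformed by: shift every letter 3 places backward in the alphabet (wrapping around), then keep only the vowels.
"msampler" → "jpxjmibo" → "io".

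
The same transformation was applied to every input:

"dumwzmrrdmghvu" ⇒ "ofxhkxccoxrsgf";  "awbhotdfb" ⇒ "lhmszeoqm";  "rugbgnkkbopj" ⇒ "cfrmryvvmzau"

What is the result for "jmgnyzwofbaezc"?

uxryjkhzqmlpkn

What's happening: shift every letter 11 places forward in the alphabet (wrapping around).
"jmgnyzwofbaezc" → "uxryjkhzqmlpkn".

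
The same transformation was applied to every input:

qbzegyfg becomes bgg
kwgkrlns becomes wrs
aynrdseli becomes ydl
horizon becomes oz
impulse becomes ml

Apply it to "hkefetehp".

keh

Looking at the pairs, the operation is to keep one character in every 3, starting at position 2 (positions 2nd, 5th, 8th, ...).
For "hkefetehp" the result is "keh".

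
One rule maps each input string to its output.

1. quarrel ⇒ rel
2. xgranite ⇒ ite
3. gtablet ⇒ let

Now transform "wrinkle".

kle

Rule — keep only the last 3 characters.
"wrinkle" → "kle".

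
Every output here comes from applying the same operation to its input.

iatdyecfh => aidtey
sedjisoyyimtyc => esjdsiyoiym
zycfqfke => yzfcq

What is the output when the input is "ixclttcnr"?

Looking at the pairs, the operation is to delete the last 3 characters, then swap each adjacent pair of characters (1↔2, 3↔4, ...).
Working it through for "ixclttcnr": intermediate "ixcltt", final "xilctt".
(Check on "zycfqfke": → "zycfq" → "yzfcq" ✓)

xilctt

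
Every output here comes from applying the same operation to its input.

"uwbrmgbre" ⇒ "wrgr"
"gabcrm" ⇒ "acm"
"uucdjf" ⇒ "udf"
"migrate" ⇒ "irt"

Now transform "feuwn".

ew

The pattern: keep every other character starting from the second (positions 2nd, 4th, 6th, ...).
Doing the same to "feuwn": "ew".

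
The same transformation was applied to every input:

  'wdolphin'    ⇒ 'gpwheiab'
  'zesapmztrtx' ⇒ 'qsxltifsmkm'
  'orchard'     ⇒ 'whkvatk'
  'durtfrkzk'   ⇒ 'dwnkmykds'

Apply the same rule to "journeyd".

wchnkgxr

Each output is the input with this applied: shift every letter 7 places backward in the alphabet (wrapping around), then move the last character to the front.
For "journeyd", step one produces "chnkgxrw"; step two turns that into "wchnkgxr".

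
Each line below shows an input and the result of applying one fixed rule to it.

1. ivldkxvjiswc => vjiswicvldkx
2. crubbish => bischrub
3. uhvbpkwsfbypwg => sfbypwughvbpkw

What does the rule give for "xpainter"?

In each case the input is transformed by: swap the first and last characters, then swap the front and back halves of the string.
Working it through for "xpainter": intermediate "rpaintex", final "ntexrpai".

ntexrpai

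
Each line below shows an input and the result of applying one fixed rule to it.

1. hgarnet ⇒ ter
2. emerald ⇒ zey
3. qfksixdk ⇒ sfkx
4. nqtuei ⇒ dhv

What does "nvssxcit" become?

Looking at the pairs, the operation is to keep every other character starting from the second (positions 2nd, 4th, 6th, ...), then shift every letter 13 places forward in the alphabet (wrapping around) — i.e. ROT13.
So "nvssxcit" becomes "ifpg".

ifpg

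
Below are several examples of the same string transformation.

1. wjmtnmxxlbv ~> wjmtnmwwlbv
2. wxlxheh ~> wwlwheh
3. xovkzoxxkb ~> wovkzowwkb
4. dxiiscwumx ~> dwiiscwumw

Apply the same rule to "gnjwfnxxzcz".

gnjwfnwwzcz

Looking at the pairs, the operation is to replace every "x" with "w".
On "gnjwfnxxzcz" that produces "gnjwfnwwzcz".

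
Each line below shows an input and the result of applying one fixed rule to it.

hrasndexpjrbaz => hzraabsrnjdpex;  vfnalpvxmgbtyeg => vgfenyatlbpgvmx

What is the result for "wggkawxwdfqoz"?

What's happening: take characters alternately from the front and the back (1st, last, 2nd, 2nd-last, ...).
Doing the same to "wggkawxwdfqoz": "wzgogqkfadwwx".

wzgogqkfadwwx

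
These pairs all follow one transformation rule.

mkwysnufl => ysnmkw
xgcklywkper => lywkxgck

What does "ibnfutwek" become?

futibn

The pattern: delete the last 3 characters, then swap the front and back halves of the string.
For "ibnfutwek", step one produces "ibnfut"; step two turns that into "futibn".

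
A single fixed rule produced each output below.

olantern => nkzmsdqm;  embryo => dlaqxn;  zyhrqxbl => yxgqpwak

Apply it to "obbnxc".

naamwb

What's happening: shift every letter 1 place backward in the alphabet (wrapping around).
Doing the same to "obbnxc": "naamwb".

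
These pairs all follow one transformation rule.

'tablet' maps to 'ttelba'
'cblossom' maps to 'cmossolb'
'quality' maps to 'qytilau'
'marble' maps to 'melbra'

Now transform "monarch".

Rule — reverse the string, then move the last character to the front.
On "monarch": the first step gives "hcranom", and the second then gives "mhcrano".

mhcrano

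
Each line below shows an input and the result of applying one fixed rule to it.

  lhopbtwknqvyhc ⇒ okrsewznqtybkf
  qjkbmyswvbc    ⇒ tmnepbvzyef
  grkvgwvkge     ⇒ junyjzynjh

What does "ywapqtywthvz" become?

Rule — shift every letter 3 places forward in the alphabet (wrapping around).
"ywapqtywthvz" → "bzdstwbzwkyc".

bzdstwbzwkyc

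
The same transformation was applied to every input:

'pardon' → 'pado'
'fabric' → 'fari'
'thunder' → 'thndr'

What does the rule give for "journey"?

Looking at the pairs, the operation is to double every character, then keep one character in every 3, starting at position 1 (positions 1st, 4th, 7th, ...).
For "journey", step one produces "jjoouurrnneeyy"; step two turns that into "jorny".
(Check on "thunder": → "tthhuunnddeerr" → "thndr" ✓)

jorny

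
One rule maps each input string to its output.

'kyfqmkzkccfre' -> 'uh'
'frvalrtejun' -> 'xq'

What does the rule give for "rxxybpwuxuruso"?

In each case the input is transformed by: shift every letter 3 places forward in the alphabet (wrapping around), then keep only the last 2 characters.
Working it through for "rxxybpwuxuruso": intermediate "uaabeszxaxuxvr", final "vr".

vr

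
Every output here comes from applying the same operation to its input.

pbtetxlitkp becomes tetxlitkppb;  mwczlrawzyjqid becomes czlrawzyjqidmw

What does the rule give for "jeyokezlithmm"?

yokezlithmmje

Each output is the input with this applied: move the first 2 characters to the end (rotate left by 2).
On "jeyokezlithmm" that produces "yokezlithmmje".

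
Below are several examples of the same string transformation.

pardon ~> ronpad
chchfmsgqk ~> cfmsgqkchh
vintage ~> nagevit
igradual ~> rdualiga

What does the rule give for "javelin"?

In each case the input is transformed by: move the first 3 characters to the end (rotate left by 3), then swap the first and last characters.
For "javelin" the result is "vlinjae".

vlinjae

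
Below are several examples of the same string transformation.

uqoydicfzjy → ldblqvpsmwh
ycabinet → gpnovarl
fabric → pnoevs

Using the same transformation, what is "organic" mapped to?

petnavb

In each case the input is transformed by: shift every letter 13 places forward in the alphabet (wrapping around) — i.e. ROT13, then swap the first and last characters.
"organic" → "betnavp" → "petnavb".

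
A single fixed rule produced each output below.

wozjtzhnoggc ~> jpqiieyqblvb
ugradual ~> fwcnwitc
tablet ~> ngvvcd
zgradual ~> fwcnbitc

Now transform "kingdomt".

fqovmkpi

The rule is to swap the front and back halves of the string, then shift every letter 2 places forward in the alphabet (wrapping around).
For "kingdomt", step one produces "domtking"; step two turns that into "fqovmkpi".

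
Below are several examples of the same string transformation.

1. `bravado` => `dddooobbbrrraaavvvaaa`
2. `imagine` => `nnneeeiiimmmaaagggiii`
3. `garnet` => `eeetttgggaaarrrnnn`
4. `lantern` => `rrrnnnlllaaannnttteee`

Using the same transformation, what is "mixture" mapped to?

rrreeemmmiiixxxtttuuu

Rule — move the last 2 characters to the front (rotate right by 2), then repeat every character 3 times.
Applying both steps to "mixture": "remixtu", then "rrreeemmmiiixxxtttuuu".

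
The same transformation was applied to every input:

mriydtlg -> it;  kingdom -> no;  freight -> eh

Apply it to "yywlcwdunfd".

The rule is to keep one character in every 3, starting at position 3 (positions 3rd, 6th, 9th, ...).
So "yywlcwdunfd" becomes "wwn".

wwn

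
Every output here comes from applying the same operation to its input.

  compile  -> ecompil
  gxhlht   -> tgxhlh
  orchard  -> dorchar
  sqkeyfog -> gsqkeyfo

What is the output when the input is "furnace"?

efurnac

The pattern: move the last character to the front.
So "furnace" becomes "efurnac".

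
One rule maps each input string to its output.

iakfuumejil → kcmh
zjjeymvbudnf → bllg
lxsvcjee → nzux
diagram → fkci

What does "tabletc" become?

Each output is the input with this applied: shift every letter 2 places forward in the alphabet (wrapping around), then keep only the first 4 characters.
Applying that to "tabletc" gives "vcdn".

vcdn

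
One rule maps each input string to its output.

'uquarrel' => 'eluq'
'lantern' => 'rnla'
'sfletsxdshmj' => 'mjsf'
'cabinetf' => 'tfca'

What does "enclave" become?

In each case the input is transformed by: move the last 2 characters to the front (rotate right by 2), then keep only the first 4 characters.
"enclave" → "veencla" → "veen".

veen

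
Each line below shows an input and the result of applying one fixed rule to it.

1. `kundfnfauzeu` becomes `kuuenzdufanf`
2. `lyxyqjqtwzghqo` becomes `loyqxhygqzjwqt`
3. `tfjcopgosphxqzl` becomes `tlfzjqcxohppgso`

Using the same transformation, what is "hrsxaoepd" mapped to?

What's happening: take characters alternately from the front and the back (1st, last, 2nd, 2nd-last, ...).
Applying that to "hrsxaoepd" gives "hdrpsexoa".

hdrpsexoa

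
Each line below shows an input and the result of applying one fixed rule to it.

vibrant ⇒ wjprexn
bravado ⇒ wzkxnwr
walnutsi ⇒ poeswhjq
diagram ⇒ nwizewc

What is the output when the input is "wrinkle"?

The rule is to move the last 3 characters to the front (rotate right by 3), then shift every letter 4 places backward in the alphabet (wrapping around).
Applying both steps to "wrinkle": "klewrin", then "ghasnej".

ghasnej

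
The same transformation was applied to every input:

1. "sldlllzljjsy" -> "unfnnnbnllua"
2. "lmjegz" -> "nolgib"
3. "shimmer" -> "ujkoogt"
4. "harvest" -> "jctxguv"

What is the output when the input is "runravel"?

twptcxgn

The transformation: shift every letter 2 places forward in the alphabet (wrapping around).
On "runravel" that produces "twptcxgn".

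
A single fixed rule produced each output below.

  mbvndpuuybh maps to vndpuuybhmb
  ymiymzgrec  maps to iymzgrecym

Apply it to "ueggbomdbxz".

ggbomdbxzue

In each case the input is transformed by: move the first 2 characters to the end (rotate left by 2).
So "ueggbomdbxz" becomes "ggbomdbxzue".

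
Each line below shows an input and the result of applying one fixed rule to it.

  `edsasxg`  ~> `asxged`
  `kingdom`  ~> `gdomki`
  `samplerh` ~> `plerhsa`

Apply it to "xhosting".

stingxh

In each case the input is transformed by: move the first 3 characters to the end (rotate left by 3), then delete the last character.
Starting from "xhosting": after the first operation, "stingxho"; after the second, "stingxh".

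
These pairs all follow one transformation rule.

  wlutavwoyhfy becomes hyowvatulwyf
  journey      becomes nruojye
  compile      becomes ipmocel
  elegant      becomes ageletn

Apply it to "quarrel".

rrauqle

The pattern: move the last 2 characters to the front (rotate right by 2), then reverse the string.
Starting from "quarrel": after the first operation, "elquarr"; after the second, "rrauqle".
(Check on "compile": → "lecompi" → "ipmocel" ✓)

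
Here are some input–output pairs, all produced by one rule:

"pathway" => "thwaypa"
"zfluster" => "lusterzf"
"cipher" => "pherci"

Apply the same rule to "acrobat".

robatac

In each case the input is transformed by: move the first 2 characters to the end (rotate left by 2).
Applying that to "acrobat" gives "robatac".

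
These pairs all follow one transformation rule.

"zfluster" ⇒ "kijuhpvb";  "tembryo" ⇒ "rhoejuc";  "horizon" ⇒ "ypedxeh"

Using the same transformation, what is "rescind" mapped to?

sydthui

The rule is to move the first 3 characters to the end (rotate left by 3), then shift every letter 10 places backward in the alphabet (wrapping around).
For "rescind" the result is "sydthui".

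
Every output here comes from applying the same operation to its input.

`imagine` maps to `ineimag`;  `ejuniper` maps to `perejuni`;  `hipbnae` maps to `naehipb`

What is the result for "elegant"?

The pattern: move the last 3 characters to the front (rotate right by 3).
So "elegant" becomes "anteleg".

anteleg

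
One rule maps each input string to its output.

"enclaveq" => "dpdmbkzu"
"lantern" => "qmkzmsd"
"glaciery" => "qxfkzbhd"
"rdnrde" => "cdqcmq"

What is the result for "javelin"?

hmizudk

The transformation: move the last 2 characters to the front (rotate right by 2), then shift every letter 1 place backward in the alphabet (wrapping around).
Starting from "javelin": after the first operation, "injavel"; after the second, "hmizudk".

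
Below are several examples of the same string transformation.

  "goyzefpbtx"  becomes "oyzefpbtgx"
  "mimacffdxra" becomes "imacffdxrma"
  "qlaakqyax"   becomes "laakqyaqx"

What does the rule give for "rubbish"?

Looking at the pairs, the operation is to swap the first and last characters, then move the first character to the end.
"rubbish" → "hubbisr" → "ubbisrh".

ubbisrh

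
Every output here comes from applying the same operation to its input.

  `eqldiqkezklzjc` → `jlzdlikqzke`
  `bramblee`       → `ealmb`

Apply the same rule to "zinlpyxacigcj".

cnglipcyax

Each output is the input with this applied: take characters alternately from the front and the back (1st, last, 2nd, 2nd-last, ...), then delete the first 3 characters.
Starting from "zinlpyxacigcj": after the first operation, "zjicnglipcyax"; after the second, "cnglipcyax".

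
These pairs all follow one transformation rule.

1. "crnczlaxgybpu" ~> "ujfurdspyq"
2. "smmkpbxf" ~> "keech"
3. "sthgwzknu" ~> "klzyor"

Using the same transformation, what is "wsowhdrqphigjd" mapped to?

okgozvjihza

In each case the input is transformed by: shift every letter 8 places backward in the alphabet (wrapping around), then delete the last 3 characters.
So "wsowhdrqphigjd" becomes "okgozvjihza".
(Check on "sthgwzknu": → "klzyorcfm" → "klzyor" ✓)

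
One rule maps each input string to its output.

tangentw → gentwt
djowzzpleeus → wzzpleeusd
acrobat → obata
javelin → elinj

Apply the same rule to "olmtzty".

tztyo

The transformation: move the first character to the end, then delete the first 2 characters.
Applying both steps to "olmtzty": "lmtztyo", then "tztyo".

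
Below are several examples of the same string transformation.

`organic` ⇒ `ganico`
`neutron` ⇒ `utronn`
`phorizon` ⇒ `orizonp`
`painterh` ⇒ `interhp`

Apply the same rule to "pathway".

thwayp

The pattern: move the first character to the end, then delete the first character.
Starting from "pathway": after the first operation, "athwayp"; after the second, "thwayp".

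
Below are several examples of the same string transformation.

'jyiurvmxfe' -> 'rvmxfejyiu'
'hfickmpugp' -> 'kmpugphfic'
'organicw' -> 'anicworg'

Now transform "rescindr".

cindrres

The transformation: move the last character to the front, then swap the front and back halves of the string.
For "rescindr", step one produces "rrescind"; step two turns that into "cindrres".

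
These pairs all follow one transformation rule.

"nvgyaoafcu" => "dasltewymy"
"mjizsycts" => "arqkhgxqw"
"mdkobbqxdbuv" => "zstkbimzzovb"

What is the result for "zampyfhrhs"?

What's happening: move the last 3 characters to the front (rotate right by 3), then shift every letter 2 places backward in the alphabet (wrapping around).
So "zampyfhrhs" becomes "pfqxyknwdf".

pfqxyknwdf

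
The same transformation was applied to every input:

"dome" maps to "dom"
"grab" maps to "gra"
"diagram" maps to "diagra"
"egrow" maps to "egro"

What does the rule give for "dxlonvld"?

dxlonvl

Each output is the input with this applied: delete the last character.
"dxlonvld" → "dxlonvl".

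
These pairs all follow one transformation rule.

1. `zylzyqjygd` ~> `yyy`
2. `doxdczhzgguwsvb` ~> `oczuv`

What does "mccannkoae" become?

Looking at the pairs, the operation is to keep one character in every 3, starting at position 2 (positions 2nd, 5th, 8th, ...).
Doing the same to "mccannkoae": "cno".

cno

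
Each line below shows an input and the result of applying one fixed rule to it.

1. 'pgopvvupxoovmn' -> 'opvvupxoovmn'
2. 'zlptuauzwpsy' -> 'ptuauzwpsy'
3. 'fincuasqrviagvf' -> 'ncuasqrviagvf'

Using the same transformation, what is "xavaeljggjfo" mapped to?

Rule — delete the first 2 characters.
So "xavaeljggjfo" becomes "vaeljggjfo".

vaeljggjfo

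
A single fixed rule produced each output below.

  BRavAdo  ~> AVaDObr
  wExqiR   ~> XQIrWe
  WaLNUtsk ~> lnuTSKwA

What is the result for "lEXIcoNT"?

The pattern: move the first 2 characters to the end (rotate left by 2), then flip the case of every letter.
"lEXIcoNT" → "xiCOntLe".

xiCOntLe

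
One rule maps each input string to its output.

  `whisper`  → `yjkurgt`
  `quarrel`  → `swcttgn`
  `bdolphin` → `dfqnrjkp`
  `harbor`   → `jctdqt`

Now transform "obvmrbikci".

qdxotdkmek

The transformation: shift every letter 2 places forward in the alphabet (wrapping around).
On "obvmrbikci" that produces "qdxotdkmek".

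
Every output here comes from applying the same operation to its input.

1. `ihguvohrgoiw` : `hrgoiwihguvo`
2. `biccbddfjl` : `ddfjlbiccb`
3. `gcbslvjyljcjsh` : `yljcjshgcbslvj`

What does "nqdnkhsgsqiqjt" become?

gsqiqjtnqdnkhs

Looking at the pairs, the operation is to swap the front and back halves of the string.
"nqdnkhsgsqiqjt" → "gsqiqjtnqdnkhs".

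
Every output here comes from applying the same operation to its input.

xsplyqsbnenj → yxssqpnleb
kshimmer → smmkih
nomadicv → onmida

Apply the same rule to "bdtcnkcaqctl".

tqnkdcccba

Looking at the pairs, the operation is to delete the last 2 characters, then sort the characters into reverse alphabetical order.
"bdtcnkcaqctl" → "bdtcnkcaqc" → "tqnkdcccba".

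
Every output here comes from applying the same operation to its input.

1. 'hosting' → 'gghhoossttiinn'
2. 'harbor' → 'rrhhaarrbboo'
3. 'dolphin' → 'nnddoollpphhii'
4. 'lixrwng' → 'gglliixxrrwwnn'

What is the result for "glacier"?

rrggllaacciiee

The transformation: double every character, then move the last 2 characters to the front (rotate right by 2).
"glacier" → "ggllaacciieerr" → "rrggllaacciiee".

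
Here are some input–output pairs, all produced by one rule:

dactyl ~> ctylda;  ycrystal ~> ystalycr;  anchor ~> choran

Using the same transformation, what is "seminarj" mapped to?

The rule is to swap the front and back halves of the string, then move the last character to the front.
On "seminarj": the first step gives "narjsemi", and the second then gives "inarjsem".

inarjsem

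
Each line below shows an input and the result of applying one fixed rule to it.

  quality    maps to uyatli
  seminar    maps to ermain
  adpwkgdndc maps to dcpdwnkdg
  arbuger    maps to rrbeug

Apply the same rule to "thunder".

Rule — delete the first character, then take characters alternately from the front and the back (1st, last, 2nd, 2nd-last, ...).
On "thunder" that produces "hruend".

hruend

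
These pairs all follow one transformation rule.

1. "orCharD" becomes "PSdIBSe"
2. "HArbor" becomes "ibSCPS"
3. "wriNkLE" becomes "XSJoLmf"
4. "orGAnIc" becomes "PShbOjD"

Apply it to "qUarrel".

In each case the input is transformed by: flip the case of every letter, then shift every letter 1 place forward in the alphabet (wrapping around).
"qUarrel" → "QuARREL" → "RvBSSFM".
(Check on "orGAnIc": → "ORgaNiC" → "PShbOjD" ✓)

RvBSSFM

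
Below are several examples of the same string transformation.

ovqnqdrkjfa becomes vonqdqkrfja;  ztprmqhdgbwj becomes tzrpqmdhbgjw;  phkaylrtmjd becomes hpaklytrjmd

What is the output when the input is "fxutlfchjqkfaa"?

In each case the input is transformed by: swap each adjacent pair of characters (1↔2, 3↔4, ...).
So "fxutlfchjqkfaa" becomes "xftuflhcqjfkaa".

xftuflhcqjfkaa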